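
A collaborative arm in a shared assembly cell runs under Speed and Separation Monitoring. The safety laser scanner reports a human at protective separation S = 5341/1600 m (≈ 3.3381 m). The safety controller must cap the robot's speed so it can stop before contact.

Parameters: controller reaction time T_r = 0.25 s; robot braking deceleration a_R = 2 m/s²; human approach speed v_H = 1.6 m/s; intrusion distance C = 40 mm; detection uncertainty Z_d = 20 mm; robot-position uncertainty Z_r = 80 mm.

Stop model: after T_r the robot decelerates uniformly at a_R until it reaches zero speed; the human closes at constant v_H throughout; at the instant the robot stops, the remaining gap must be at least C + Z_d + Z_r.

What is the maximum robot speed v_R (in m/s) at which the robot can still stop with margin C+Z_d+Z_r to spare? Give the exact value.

v_R_max = 37/20 m/s = 1.8500 m/s

quadratic (1/4)·v² + (21/20)·v + (-4477/1600) = 0
  disc = (21/20)² − 4·(1/4)·(-4477/1600) = 6241/1600 ; √disc = 79/40
  v_R = (−(21/20) + 79/40) / (2·(1/4)) = 37/20 m/s
check:
braking lasts T_s = (37/20)/2 = 0.9250 s
reaction-phase robot travel = 1.8500·0.2500 = 0.4625 m
robot covers 1.8500·0.9250 − ½·2.0000·0.9250² = 0.8556 m while stopping
person approaches 1.6000·(0.2500+0.9250) = 1.8800 m
residual clearance needed = 0.0400+0.0200+0.0800 = 0.1400 m
sum ≈ 0.4625+0.8556+1.8800+0.1400 ≈ 3.3381 m = S ✓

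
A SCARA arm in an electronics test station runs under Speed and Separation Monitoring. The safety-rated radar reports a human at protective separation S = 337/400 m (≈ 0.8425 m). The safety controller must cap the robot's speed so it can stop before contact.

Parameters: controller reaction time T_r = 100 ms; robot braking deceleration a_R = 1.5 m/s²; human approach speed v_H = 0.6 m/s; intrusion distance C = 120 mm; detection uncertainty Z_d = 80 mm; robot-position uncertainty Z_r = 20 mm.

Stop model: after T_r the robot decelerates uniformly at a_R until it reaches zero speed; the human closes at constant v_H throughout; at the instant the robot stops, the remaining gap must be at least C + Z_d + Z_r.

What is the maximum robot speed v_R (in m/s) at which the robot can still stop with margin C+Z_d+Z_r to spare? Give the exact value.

at the boundary: (1/3)·v² + (1/2)·v + (-9/16) = 0
  disc = (1/2)² − 4·(1/3)·(-9/16) = 1 ; √disc = 1
  v_R = (−(1/2) + 1) / (2·(1/3)) = 3/4 m/s
check:
stop time T_s = (3/4)/(3/2) = 0.5000 s
reaction-phase robot travel = 0.7500·0.1000 = 0.0750 m
robot under decel: 0.7500²/(2·1.5000) = 0.1875 m
person approaches 0.6000·(0.1000+0.5000) = 0.3600 m
C+Z_d+Z_r = 0.1200+0.0800+0.0200 = 0.2200 m
sum ≈ 0.0750+0.1875+0.3600+0.2200 ≈ 0.8425 m = S ✓

v_R_max = 3/4 m/s = 0.7500 m/s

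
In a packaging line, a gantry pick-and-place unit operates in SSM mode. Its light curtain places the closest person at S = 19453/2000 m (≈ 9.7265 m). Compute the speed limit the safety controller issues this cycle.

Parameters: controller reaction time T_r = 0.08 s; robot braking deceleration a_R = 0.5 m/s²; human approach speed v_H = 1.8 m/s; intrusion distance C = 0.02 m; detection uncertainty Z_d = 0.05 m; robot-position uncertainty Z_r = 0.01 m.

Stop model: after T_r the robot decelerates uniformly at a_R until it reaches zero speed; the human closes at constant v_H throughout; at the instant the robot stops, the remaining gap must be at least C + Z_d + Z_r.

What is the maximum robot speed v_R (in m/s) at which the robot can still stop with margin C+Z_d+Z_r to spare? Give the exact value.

quadratic (1)·v² + (92/25)·v + (-3801/400) = 0
  disc = (92/25)² − 4·(1)·(-3801/400) = 128881/2500 ; √disc = 359/50
  v_R = (−(92/25) + 359/50) / (2·(1)) = 7/4 m/s
check:
stop time T_s = (7/4)/(1/2) = 3.5000 s
robot covers v_R·T_r = 1.7500·0.0800 = 0.1400 m before braking
braking distance = 1.7500²/(2·0.5000) = 3.0625 m
human over T_r+T_s: 1.8000·(0.0800+3.5000) = 6.4440 m
margins: 0.0200+0.0500+0.0100 = 0.0800 m
sum ≈ 0.1400+3.0625+6.4440+0.0800 ≈ 9.7265 m = S ✓

v_R_max = 7/4 m/s = 1.7500 m/s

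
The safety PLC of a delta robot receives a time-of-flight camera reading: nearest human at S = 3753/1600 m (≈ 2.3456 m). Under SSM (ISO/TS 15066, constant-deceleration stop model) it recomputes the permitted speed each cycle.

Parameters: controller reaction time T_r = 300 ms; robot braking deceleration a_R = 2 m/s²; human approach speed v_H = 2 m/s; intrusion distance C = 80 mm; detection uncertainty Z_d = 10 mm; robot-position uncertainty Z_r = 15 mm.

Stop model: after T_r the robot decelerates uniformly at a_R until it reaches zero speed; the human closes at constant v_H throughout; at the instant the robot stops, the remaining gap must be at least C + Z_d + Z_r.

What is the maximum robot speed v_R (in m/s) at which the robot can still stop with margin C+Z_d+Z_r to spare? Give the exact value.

v_R_max = 21/20 m/s = 1.0500 m/s

collect terms ⇒ (1/4)·v_R² + (13/10)·v_R + (-105/64) = 0
  disc = (13/10)² − 4·(1/4)·(-105/64) = 5329/1600 ; √disc = 73/40
  v_R = (−(13/10) + 73/40) / (2·(1/4)) = 21/20 m/s
check:
braking lasts T_s = (21/20)/2 = 0.5250 s
reaction-phase robot travel = 1.0500·0.3000 = 0.3150 m
robot covers 1.0500·0.5250 − ½·2.0000·0.5250² = 0.2756 m while stopping
human closes 2.0000·0.8250 = 1.6500 m
C+Z_d+Z_r = 0.0800+0.0100+0.0150 = 0.1050 m
sum ≈ 0.3150+0.2756+1.6500+0.1050 ≈ 2.3456 m = S ✓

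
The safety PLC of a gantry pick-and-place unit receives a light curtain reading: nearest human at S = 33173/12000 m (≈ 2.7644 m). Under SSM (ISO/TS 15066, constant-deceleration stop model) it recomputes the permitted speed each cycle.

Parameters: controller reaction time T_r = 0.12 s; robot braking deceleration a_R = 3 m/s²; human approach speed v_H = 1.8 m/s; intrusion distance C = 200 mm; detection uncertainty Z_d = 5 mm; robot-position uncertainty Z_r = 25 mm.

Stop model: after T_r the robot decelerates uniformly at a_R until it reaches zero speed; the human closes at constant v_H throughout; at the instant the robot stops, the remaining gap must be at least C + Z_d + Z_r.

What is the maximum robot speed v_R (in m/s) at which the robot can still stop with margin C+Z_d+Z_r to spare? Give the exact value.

collect terms ⇒ (1/6)·v_R² + (18/25)·v_R + (-27821/12000) = 0
  disc = (18/25)² − 4·(1/6)·(-27821/12000) = 185761/90000 ; √disc = 431/300
  v_R = (−(18/25) + 431/300) / (2·(1/6)) = 43/20 m/s
check:
braking lasts T_s = (43/20)/3 = 0.7167 s
reaction-phase robot travel = 2.1500·0.1200 = 0.2580 m
robot under decel: 2.1500²/(2·3.0000) = 0.7704 m
human closes 1.8000·0.8367 = 1.5060 m
margins: 0.2000+0.0050+0.0250 = 0.2300 m
sum ≈ 0.2580+0.7704+1.5060+0.2300 ≈ 2.7644 m = S ✓

v_R_max = 43/20 m/s = 2.1500 m/s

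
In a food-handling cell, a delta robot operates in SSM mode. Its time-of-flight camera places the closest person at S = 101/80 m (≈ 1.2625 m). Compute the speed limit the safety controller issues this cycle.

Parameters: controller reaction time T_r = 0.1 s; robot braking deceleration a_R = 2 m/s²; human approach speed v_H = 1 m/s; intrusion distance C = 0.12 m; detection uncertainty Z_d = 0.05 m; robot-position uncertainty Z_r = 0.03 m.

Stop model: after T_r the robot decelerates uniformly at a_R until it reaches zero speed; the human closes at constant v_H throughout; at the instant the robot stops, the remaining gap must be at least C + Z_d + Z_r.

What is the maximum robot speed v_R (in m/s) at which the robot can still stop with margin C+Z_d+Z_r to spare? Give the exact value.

v_R_max = 11/10 m/s = 1.1000 m/s

at the boundary: (1/4)·v² + (3/5)·v + (-77/80) = 0
  disc = (3/5)² − 4·(1/4)·(-77/80) = 529/400 ; √disc = 23/20
  v_R = (−(3/5) + 23/20) / (2·(1/4)) = 11/10 m/s
check:
stop time T_s = (11/10)/2 = 0.5500 s
robot covers v_R·T_r = 1.1000·0.1000 = 0.1100 m before braking
robot under decel: 1.1000²/(2·2.0000) = 0.3025 m
human closes 1.0000·0.6500 = 0.6500 m
residual clearance needed = 0.1200+0.0500+0.0300 = 0.2000 m
sum ≈ 0.1100+0.3025+0.6500+0.2000 ≈ 1.2625 m = S ✓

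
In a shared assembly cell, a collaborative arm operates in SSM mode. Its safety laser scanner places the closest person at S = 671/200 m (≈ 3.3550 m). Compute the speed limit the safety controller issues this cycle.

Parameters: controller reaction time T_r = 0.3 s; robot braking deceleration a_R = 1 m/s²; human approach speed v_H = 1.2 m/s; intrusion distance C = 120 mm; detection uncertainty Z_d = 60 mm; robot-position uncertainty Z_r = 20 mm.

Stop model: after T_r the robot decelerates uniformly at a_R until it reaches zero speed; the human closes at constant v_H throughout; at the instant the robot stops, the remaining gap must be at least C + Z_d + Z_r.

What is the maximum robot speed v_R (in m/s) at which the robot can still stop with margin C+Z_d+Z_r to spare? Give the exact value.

v_R_max = 13/10 m/s = 1.3000 m/s

at the boundary: (1/2)·v² + (3/2)·v + (-559/200) = 0
  disc = (3/2)² − 4·(1/2)·(-559/200) = 196/25 ; √disc = 14/5
  v_R = (−(3/2) + 14/5) / (2·(1/2)) = 13/10 m/s
check:
T_s = v_R/a_R = (13/10)/1 = 1.3000 s
robot in T_r: 1.3000·0.3000 = 0.3900 m
robot covers 1.3000·1.3000 − ½·1.0000·1.3000² = 0.8450 m while stopping
human closes 1.2000·1.6000 = 1.9200 m
margins: 0.1200+0.0600+0.0200 = 0.2000 m
sum ≈ 0.3900+0.8450+1.9200+0.2000 ≈ 3.3550 m = S ✓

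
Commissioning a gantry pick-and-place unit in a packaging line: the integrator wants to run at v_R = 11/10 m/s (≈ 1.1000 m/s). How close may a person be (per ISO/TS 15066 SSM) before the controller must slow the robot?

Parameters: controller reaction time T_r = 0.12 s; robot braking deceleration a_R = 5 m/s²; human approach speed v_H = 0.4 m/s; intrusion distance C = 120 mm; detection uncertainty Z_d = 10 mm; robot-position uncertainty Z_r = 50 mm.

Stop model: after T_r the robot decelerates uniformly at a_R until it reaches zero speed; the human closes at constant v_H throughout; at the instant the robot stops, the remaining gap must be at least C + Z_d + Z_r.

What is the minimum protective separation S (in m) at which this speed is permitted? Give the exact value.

stop time T_s = (11/10)/5 = 0.2200 s
robot covers v_R·T_r = 1.1000·0.1200 = 0.1320 m before braking
robot covers 1.1000·0.2200 − ½·5.0000·0.2200² = 0.1210 m while stopping
human over T_r+T_s: 0.4000·(0.1200+0.2200) = 0.1360 m
residual clearance needed = 0.1200+0.0100+0.0500 = 0.1800 m
S_min ≈ 0.1320+0.1210+0.1360+0.1800  ⇒  S_min = 569/1000 m

S_min = 569/1000 m = 0.5690 m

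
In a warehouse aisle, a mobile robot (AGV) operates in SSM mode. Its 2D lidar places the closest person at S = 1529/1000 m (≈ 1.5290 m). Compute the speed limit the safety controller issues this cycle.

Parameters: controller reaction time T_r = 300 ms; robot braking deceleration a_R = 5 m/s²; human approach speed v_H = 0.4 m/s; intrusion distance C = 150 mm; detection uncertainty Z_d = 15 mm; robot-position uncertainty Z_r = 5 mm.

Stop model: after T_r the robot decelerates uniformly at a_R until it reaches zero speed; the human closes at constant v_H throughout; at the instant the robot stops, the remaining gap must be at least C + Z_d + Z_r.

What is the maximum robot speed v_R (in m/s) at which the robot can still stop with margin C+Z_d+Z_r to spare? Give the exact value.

collect terms ⇒ (1/10)·v_R² + (19/50)·v_R + (-1239/1000) = 0
  disc = (19/50)² − 4·(1/10)·(-1239/1000) = 16/25 ; √disc = 4/5
  v_R = (−(19/50) + 4/5) / (2·(1/10)) = 21/10 m/s
check:
braking lasts T_s = (21/10)/5 = 0.4200 s
reaction-phase robot travel = 2.1000·0.3000 = 0.6300 m
braking distance = 2.1000²/(2·5.0000) = 0.4410 m
human closes 0.4000·0.7200 = 0.2880 m
margins: 0.1500+0.0150+0.0050 = 0.1700 m
sum ≈ 0.6300+0.4410+0.2880+0.1700 ≈ 1.5290 m = S ✓

v_R_max = 21/10 m/s = 2.1000 m/s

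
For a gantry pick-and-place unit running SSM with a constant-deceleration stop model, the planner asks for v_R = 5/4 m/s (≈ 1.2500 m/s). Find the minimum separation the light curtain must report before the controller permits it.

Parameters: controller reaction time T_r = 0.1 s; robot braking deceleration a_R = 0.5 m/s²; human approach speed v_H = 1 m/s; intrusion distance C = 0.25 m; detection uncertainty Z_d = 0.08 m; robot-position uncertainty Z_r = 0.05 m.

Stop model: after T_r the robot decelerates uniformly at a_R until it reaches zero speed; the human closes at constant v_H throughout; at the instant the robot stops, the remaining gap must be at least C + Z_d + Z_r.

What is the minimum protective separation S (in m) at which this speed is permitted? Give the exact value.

braking lasts T_s = (5/4)/(1/2) = 2.5000 s
reaction-phase robot travel = 1.2500·0.1000 = 0.1250 m
braking distance = 1.2500²/(2·0.5000) = 1.5625 m
human closes 1.0000·2.6000 = 2.6000 m
residual clearance needed = 0.2500+0.0800+0.0500 = 0.3800 m
S_min ≈ 0.1250+1.5625+2.6000+0.3800  ⇒  S_min = 1867/400 m

S_min = 1867/400 m = 4.6675 m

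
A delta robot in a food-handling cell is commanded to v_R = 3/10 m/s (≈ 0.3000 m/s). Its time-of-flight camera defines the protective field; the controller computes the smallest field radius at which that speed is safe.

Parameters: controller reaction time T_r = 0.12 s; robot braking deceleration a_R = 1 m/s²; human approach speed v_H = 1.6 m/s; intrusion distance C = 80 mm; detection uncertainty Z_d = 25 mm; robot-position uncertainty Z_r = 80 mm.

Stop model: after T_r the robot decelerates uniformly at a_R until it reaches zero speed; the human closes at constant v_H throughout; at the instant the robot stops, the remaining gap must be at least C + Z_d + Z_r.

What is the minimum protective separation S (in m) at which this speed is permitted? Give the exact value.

S_min = 469/500 m = 0.9380 m

T_s = v_R/a_R = (3/10)/1 = 0.3000 s
robot in T_r: 0.3000·0.1200 = 0.0360 m
robot under decel: 0.3000²/(2·1.0000) = 0.0450 m
person approaches 1.6000·(0.1200+0.3000) = 0.6720 m
margins: 0.0800+0.0250+0.0800 = 0.1850 m
S_min ≈ 0.0360+0.0450+0.6720+0.1850  ⇒  S_min = 469/500 m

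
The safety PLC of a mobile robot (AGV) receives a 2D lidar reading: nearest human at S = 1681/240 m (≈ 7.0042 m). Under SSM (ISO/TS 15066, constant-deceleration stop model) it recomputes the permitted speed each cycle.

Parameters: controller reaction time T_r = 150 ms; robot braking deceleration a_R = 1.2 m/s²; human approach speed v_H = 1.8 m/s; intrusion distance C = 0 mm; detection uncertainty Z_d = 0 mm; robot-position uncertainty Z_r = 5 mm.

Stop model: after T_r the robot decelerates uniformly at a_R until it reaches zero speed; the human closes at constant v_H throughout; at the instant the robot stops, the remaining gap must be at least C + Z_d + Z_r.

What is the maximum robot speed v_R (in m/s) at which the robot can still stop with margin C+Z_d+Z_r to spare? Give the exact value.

v_R_max = 5/2 m/s = 2.5000 m/s

collect terms ⇒ (5/12)·v_R² + (33/20)·v_R + (-323/48) = 0
  disc = (33/20)² − 4·(5/12)·(-323/48) = 3136/225 ; √disc = 56/15
  v_R = (−(33/20) + 56/15) / (2·(5/12)) = 5/2 m/s
check:
braking lasts T_s = (5/2)/(6/5) = 2.0833 s
reaction-phase robot travel = 2.5000·0.1500 = 0.3750 m
robot under decel: 2.5000²/(2·1.2000) = 2.6042 m
person approaches 1.8000·(0.1500+2.0833) = 4.0200 m
residual clearance needed = 0.0000+0.0000+0.0050 = 0.0050 m
sum ≈ 0.3750+2.6042+4.0200+0.0050 ≈ 7.0042 m = S ✓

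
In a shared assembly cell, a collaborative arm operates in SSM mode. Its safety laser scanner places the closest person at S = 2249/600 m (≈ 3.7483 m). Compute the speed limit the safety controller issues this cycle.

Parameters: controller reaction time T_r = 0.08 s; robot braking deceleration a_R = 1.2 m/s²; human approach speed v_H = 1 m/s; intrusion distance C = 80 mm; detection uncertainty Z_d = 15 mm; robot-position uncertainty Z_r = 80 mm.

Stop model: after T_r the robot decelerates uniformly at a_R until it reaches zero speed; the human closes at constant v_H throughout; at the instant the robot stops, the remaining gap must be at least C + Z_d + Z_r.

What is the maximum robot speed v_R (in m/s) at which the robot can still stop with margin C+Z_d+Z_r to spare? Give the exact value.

at the boundary: (5/12)·v² + (137/150)·v + (-262/75) = 0
  disc = (137/150)² − 4·(5/12)·(-262/75) = 16641/2500 ; √disc = 129/50
  v_R = (−(137/150) + 129/50) / (2·(5/12)) = 2 m/s
check:
stop time T_s = 2/(6/5) = 1.6667 s
reaction-phase robot travel = 2.0000·0.0800 = 0.1600 m
robot under decel: 2.0000²/(2·1.2000) = 1.6667 m
person approaches 1.0000·(0.0800+1.6667) = 1.7467 m
margins: 0.0800+0.0150+0.0800 = 0.1750 m
sum ≈ 0.1600+1.6667+1.7467+0.1750 ≈ 3.7483 m = S ✓

v_R_max = 2 m/s = 2.0000 m/s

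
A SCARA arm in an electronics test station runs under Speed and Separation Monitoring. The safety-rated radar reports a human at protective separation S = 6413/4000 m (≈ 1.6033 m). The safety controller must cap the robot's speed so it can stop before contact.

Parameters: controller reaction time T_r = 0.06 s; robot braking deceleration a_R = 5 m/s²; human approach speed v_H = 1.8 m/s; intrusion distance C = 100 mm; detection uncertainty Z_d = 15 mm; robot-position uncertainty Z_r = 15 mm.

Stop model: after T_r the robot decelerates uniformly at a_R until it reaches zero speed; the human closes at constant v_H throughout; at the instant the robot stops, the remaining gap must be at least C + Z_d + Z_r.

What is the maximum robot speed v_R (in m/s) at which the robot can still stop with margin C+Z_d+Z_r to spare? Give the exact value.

quadratic (1/10)·v² + (21/50)·v + (-5461/4000) = 0
  disc = (21/50)² − 4·(1/10)·(-5461/4000) = 289/400 ; √disc = 17/20
  v_R = (−(21/50) + 17/20) / (2·(1/10)) = 43/20 m/s
check:
stop time T_s = (43/20)/5 = 0.4300 s
reaction-phase robot travel = 2.1500·0.0600 = 0.1290 m
robot covers 2.1500·0.4300 − ½·5.0000·0.4300² = 0.4622 m while stopping
human closes 1.8000·0.4900 = 0.8820 m
margins: 0.1000+0.0150+0.0150 = 0.1300 m
sum ≈ 0.1290+0.4622+0.8820+0.1300 ≈ 1.6033 m = S ✓

v_R_max = 43/20 m/s = 2.1500 m/s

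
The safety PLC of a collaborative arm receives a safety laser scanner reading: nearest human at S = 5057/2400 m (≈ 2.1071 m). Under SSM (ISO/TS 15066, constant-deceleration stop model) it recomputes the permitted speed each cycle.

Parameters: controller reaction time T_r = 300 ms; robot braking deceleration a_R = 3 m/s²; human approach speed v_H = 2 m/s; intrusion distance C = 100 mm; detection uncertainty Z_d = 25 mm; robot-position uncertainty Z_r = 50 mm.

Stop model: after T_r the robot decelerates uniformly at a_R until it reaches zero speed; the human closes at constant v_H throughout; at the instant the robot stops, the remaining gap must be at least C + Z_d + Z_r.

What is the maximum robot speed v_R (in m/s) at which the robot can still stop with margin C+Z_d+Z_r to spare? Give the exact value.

v_R_max = 23/20 m/s = 1.1500 m/s

quadratic (1/6)·v² + (29/30)·v + (-3197/2400) = 0
  disc = (29/30)² − 4·(1/6)·(-3197/2400) = 729/400 ; √disc = 27/20
  v_R = (−(29/30) + 27/20) / (2·(1/6)) = 23/20 m/s
check:
stop time T_s = (23/20)/3 = 0.3833 s
robot covers v_R·T_r = 1.1500·0.3000 = 0.3450 m before braking
robot under decel: 1.1500²/(2·3.0000) = 0.2204 m
human closes 2.0000·0.6833 = 1.3667 m
margins: 0.1000+0.0250+0.0500 = 0.1750 m
sum ≈ 0.3450+0.2204+1.3667+0.1750 ≈ 2.1071 m = S ✓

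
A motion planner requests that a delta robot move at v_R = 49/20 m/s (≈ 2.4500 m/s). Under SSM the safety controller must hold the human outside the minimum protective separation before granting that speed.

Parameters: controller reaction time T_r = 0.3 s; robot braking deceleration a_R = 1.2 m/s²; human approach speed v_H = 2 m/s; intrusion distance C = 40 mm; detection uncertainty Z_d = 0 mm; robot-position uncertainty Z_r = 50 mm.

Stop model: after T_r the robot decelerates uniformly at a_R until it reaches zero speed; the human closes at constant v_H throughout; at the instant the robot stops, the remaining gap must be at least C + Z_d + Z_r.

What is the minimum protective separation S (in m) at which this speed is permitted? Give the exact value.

S_min = 2563/320 m = 8.0094 m

braking lasts T_s = (49/20)/(6/5) = 2.0417 s
robot covers v_R·T_r = 2.4500·0.3000 = 0.7350 m before braking
robot under decel: 2.4500²/(2·1.2000) = 2.5010 m
person approaches 2.0000·(0.3000+2.0417) = 4.6833 m
C+Z_d+Z_r = 0.0400+0.0000+0.0500 = 0.0900 m
S_min ≈ 0.7350+2.5010+4.6833+0.0900  ⇒  S_min = 2563/320 m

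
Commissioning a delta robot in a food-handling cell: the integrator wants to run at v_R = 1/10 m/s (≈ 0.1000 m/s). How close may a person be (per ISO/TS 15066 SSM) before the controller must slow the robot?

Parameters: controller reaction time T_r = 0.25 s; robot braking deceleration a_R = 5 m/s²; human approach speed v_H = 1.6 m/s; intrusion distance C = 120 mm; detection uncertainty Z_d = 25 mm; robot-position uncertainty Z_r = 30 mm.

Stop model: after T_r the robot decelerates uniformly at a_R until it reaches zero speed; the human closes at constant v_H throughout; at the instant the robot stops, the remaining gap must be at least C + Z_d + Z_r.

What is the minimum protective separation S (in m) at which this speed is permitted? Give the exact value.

T_s = v_R/a_R = (1/10)/5 = 0.0200 s
robot in T_r: 0.1000·0.2500 = 0.0250 m
robot covers 0.1000·0.0200 − ½·5.0000·0.0200² = 0.0010 m while stopping
human closes 1.6000·0.2700 = 0.4320 m
margins: 0.1200+0.0250+0.0300 = 0.1750 m
S_min ≈ 0.0250+0.0010+0.4320+0.1750  ⇒  S_min = 633/1000 m

S_min = 633/1000 m = 0.6330 m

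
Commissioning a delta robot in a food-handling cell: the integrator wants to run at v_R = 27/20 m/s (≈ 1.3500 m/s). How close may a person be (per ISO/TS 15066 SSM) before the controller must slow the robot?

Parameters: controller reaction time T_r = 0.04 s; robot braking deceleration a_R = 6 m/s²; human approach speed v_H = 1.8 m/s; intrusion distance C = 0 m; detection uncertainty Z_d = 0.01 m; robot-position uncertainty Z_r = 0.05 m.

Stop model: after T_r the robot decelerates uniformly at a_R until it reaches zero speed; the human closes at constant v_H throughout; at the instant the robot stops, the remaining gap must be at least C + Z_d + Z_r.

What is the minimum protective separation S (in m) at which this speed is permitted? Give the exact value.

S_min = 5943/8000 m = 0.7429 m

T_s = v_R/a_R = (27/20)/6 = 0.2250 s
robot covers v_R·T_r = 1.3500·0.0400 = 0.0540 m before braking
robot under decel: 1.3500²/(2·6.0000) = 0.1519 m
person approaches 1.8000·(0.0400+0.2250) = 0.4770 m
C+Z_d+Z_r = 0.0000+0.0100+0.0500 = 0.0600 m
S_min ≈ 0.0540+0.1519+0.4770+0.0600  ⇒  S_min = 5943/8000 m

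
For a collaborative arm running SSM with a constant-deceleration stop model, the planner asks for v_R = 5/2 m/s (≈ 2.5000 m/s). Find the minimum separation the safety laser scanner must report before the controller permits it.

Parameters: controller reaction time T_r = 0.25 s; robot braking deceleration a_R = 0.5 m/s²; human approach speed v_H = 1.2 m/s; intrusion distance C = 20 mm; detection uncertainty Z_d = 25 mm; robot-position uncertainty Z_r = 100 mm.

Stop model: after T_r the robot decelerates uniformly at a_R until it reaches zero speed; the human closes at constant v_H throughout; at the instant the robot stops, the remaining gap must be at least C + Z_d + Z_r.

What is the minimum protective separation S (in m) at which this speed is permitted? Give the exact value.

S_min = 333/25 m = 13.3200 m

T_s = v_R/a_R = (5/2)/(1/2) = 5.0000 s
robot covers v_R·T_r = 2.5000·0.2500 = 0.6250 m before braking
robot under decel: 2.5000²/(2·0.5000) = 6.2500 m
person approaches 1.2000·(0.2500+5.0000) = 6.3000 m
residual clearance needed = 0.0200+0.0250+0.1000 = 0.1450 m
S_min ≈ 0.6250+6.2500+6.3000+0.1450  ⇒  S_min = 333/25 m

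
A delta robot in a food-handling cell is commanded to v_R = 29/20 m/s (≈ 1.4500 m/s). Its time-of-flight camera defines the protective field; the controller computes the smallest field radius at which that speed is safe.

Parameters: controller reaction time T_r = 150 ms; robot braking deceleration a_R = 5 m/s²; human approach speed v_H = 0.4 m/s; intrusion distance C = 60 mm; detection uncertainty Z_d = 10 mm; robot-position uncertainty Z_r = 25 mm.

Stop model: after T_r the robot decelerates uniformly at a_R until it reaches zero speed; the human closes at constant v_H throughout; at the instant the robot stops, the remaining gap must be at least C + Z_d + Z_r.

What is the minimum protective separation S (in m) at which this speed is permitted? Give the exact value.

S_min = 559/800 m = 0.6987 m

T_s = v_R/a_R = (29/20)/5 = 0.2900 s
robot covers v_R·T_r = 1.4500·0.1500 = 0.2175 m before braking
robot under decel: 1.4500²/(2·5.0000) = 0.2102 m
human closes 0.4000·0.4400 = 0.1760 m
residual clearance needed = 0.0600+0.0100+0.0250 = 0.0950 m
S_min ≈ 0.2175+0.2102+0.1760+0.0950  ⇒  S_min = 559/800 m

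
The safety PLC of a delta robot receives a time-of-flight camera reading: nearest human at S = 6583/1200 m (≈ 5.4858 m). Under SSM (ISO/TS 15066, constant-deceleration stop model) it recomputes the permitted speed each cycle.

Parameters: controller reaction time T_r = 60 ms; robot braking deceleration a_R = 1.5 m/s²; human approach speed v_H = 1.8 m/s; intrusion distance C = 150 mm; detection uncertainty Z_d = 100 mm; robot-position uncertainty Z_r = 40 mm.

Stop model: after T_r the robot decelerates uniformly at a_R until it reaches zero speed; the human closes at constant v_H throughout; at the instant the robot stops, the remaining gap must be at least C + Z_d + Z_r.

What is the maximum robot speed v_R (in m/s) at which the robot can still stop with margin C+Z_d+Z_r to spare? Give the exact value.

v_R_max = 49/20 m/s = 2.4500 m/s

quadratic (1/3)·v² + (63/50)·v + (-30527/6000) = 0
  disc = (63/50)² − 4·(1/3)·(-30527/6000) = 47089/5625 ; √disc = 217/75
  v_R = (−(63/50) + 217/75) / (2·(1/3)) = 49/20 m/s
check:
braking lasts T_s = (49/20)/(3/2) = 1.6333 s
robot in T_r: 2.4500·0.0600 = 0.1470 m
robot covers 2.4500·1.6333 − ½·1.5000·1.6333² = 2.0008 m while stopping
human over T_r+T_s: 1.8000·(0.0600+1.6333) = 3.0480 m
residual clearance needed = 0.1500+0.1000+0.0400 = 0.2900 m
sum ≈ 0.1470+2.0008+3.0480+0.2900 ≈ 5.4858 m = S ✓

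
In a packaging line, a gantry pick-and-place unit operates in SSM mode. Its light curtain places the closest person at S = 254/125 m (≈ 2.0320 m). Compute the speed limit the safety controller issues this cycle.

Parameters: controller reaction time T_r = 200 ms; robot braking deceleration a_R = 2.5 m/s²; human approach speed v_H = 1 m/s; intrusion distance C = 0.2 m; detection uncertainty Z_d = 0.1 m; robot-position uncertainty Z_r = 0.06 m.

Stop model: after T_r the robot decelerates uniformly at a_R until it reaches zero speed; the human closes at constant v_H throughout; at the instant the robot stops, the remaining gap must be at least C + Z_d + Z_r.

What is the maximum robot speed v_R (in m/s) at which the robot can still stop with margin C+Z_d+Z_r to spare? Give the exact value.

collect terms ⇒ (1/5)·v_R² + (3/5)·v_R + (-184/125) = 0
  disc = (3/5)² − 4·(1/5)·(-184/125) = 961/625 ; √disc = 31/25
  v_R = (−(3/5) + 31/25) / (2·(1/5)) = 8/5 m/s
check:
braking lasts T_s = (8/5)/(5/2) = 0.6400 s
robot covers v_R·T_r = 1.6000·0.2000 = 0.3200 m before braking
robot under decel: 1.6000²/(2·2.5000) = 0.5120 m
human over T_r+T_s: 1.0000·(0.2000+0.6400) = 0.8400 m
C+Z_d+Z_r = 0.2000+0.1000+0.0600 = 0.3600 m
sum ≈ 0.3200+0.5120+0.8400+0.3600 ≈ 2.0320 m = S ✓

v_R_max = 8/5 m/s = 1.6000 m/s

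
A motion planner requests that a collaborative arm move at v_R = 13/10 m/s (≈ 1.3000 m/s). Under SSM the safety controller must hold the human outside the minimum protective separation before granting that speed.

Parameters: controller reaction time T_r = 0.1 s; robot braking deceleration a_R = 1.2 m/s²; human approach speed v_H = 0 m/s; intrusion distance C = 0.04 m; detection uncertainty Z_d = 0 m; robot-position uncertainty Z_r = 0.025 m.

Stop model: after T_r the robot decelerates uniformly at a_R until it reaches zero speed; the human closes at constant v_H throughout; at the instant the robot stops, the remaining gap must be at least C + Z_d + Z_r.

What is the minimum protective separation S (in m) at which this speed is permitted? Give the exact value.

stop time T_s = (13/10)/(6/5) = 1.0833 s
robot covers v_R·T_r = 1.3000·0.1000 = 0.1300 m before braking
robot under decel: 1.3000²/(2·1.2000) = 0.7042 m
human closes 0.0000·1.1833 = 0.0000 m
residual clearance needed = 0.0400+0.0000+0.0250 = 0.0650 m
S_min ≈ 0.1300+0.7042+0.0000+0.0650  ⇒  S_min = 1079/1200 m

S_min = 1079/1200 m = 0.8992 m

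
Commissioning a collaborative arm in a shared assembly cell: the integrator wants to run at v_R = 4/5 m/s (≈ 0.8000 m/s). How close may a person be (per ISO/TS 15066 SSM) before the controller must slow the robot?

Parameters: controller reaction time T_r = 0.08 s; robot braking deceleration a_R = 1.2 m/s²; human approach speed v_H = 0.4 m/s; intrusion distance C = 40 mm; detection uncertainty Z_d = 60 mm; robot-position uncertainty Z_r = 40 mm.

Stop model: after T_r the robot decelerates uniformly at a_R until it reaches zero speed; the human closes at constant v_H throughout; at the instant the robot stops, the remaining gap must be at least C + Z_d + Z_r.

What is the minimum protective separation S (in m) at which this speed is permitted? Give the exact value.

S_min = 577/750 m = 0.7693 m

braking lasts T_s = (4/5)/(6/5) = 0.6667 s
robot covers v_R·T_r = 0.8000·0.0800 = 0.0640 m before braking
braking distance = 0.8000²/(2·1.2000) = 0.2667 m
human over T_r+T_s: 0.4000·(0.0800+0.6667) = 0.2987 m
margins: 0.0400+0.0600+0.0400 = 0.1400 m
S_min ≈ 0.0640+0.2667+0.2987+0.1400  ⇒  S_min = 577/750 m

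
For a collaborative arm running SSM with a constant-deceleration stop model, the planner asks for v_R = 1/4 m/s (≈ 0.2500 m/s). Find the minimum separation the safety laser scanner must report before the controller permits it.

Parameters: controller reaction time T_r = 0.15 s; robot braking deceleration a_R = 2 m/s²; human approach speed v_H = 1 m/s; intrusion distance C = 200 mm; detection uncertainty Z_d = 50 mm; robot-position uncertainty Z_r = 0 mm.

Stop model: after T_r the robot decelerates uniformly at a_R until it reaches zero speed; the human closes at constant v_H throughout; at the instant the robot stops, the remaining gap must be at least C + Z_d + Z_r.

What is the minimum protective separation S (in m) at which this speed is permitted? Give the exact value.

stop time T_s = (1/4)/2 = 0.1250 s
robot covers v_R·T_r = 0.2500·0.1500 = 0.0375 m before braking
robot under decel: 0.2500²/(2·2.0000) = 0.0156 m
human closes 1.0000·0.2750 = 0.2750 m
margins: 0.2000+0.0500+0.0000 = 0.2500 m
S_min ≈ 0.0375+0.0156+0.2750+0.2500  ⇒  S_min = 37/64 m

S_min = 37/64 m = 0.5781 m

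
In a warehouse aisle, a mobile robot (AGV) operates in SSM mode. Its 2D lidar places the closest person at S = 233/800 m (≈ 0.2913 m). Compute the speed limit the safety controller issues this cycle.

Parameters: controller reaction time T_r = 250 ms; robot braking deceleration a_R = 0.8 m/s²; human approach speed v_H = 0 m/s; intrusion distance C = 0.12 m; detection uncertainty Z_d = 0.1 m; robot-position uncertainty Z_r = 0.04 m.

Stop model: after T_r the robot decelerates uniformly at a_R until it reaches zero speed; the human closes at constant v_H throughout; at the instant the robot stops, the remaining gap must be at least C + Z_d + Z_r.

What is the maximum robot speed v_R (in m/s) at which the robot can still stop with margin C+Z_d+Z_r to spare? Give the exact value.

collect terms ⇒ (5/8)·v_R² + (1/4)·v_R + (-1/32) = 0
  disc = (1/4)² − 4·(5/8)·(-1/32) = 9/64 ; √disc = 3/8
  v_R = (−(1/4) + 3/8) / (2·(5/8)) = 1/10 m/s
check:
braking lasts T_s = (1/10)/(4/5) = 0.1250 s
robot covers v_R·T_r = 0.1000·0.2500 = 0.0250 m before braking
braking distance = 0.1000²/(2·0.8000) = 0.0063 m
person approaches 0.0000·(0.2500+0.1250) = 0.0000 m
residual clearance needed = 0.1200+0.1000+0.0400 = 0.2600 m
sum ≈ 0.0250+0.0063+0.0000+0.2600 ≈ 0.2913 m = S ✓

v_R_max = 1/10 m/s = 0.1000 m/s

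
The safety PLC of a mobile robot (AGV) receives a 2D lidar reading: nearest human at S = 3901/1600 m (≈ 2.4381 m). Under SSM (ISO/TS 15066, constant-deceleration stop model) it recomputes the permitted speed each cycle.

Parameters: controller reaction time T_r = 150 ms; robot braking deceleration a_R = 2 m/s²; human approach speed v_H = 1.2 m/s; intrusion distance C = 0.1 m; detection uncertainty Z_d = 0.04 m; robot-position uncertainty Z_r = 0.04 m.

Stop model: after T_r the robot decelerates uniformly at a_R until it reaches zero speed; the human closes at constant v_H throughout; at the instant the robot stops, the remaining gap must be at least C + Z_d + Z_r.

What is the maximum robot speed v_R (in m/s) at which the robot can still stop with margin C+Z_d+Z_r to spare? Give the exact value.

v_R_max = 7/4 m/s = 1.7500 m/s

collect terms ⇒ (1/4)·v_R² + (3/4)·v_R + (-133/64) = 0
  disc = (3/4)² − 4·(1/4)·(-133/64) = 169/64 ; √disc = 13/8
  v_R = (−(3/4) + 13/8) / (2·(1/4)) = 7/4 m/s
check:
T_s = v_R/a_R = (7/4)/2 = 0.8750 s
robot covers v_R·T_r = 1.7500·0.1500 = 0.2625 m before braking
braking distance = 1.7500²/(2·2.0000) = 0.7656 m
human over T_r+T_s: 1.2000·(0.1500+0.8750) = 1.2300 m
C+Z_d+Z_r = 0.1000+0.0400+0.0400 = 0.1800 m
sum ≈ 0.2625+0.7656+1.2300+0.1800 ≈ 2.4381 m = S ✓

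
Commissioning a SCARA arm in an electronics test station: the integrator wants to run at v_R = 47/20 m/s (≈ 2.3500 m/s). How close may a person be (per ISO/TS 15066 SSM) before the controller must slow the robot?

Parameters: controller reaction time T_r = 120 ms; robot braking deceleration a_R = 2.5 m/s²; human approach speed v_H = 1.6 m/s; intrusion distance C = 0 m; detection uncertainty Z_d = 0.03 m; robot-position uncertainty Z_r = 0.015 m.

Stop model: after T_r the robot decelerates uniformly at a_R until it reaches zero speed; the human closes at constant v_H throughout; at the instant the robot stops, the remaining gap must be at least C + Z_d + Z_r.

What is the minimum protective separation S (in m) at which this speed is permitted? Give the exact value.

T_s = v_R/a_R = (47/20)/(5/2) = 0.9400 s
reaction-phase robot travel = 2.3500·0.1200 = 0.2820 m
robot covers 2.3500·0.9400 − ½·2.5000·0.9400² = 1.1045 m while stopping
person approaches 1.6000·(0.1200+0.9400) = 1.6960 m
C+Z_d+Z_r = 0.0000+0.0300+0.0150 = 0.0450 m
S_min ≈ 0.2820+1.1045+1.6960+0.0450  ⇒  S_min = 1251/400 m

S_min = 1251/400 m = 3.1275 m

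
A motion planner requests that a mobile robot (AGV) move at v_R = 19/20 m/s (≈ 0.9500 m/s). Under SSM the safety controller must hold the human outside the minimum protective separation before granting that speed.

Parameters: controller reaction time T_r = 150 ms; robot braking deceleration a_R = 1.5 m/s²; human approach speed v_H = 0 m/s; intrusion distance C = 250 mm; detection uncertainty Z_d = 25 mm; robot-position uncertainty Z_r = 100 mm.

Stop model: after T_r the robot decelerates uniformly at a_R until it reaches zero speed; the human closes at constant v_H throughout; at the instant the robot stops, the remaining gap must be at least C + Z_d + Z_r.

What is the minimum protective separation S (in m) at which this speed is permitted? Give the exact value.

T_s = v_R/a_R = (19/20)/(3/2) = 0.6333 s
robot covers v_R·T_r = 0.9500·0.1500 = 0.1425 m before braking
robot covers 0.9500·0.6333 − ½·1.5000·0.6333² = 0.3008 m while stopping
human closes 0.0000·0.7833 = 0.0000 m
margins: 0.2500+0.0250+0.1000 = 0.3750 m
S_min ≈ 0.1425+0.3008+0.0000+0.3750  ⇒  S_min = 491/600 m

S_min = 491/600 m = 0.8183 m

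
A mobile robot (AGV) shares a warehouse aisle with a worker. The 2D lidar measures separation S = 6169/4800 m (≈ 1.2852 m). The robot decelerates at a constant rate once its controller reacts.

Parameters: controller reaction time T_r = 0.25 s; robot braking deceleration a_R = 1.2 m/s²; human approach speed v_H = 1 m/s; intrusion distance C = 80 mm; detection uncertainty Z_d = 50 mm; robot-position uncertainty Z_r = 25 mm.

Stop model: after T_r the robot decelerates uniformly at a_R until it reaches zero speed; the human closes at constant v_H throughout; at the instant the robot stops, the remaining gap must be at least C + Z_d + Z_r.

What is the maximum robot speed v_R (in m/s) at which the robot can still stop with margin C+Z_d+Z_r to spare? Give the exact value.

at the boundary: (5/12)·v² + (13/12)·v + (-169/192) = 0
  disc = (13/12)² − 4·(5/12)·(-169/192) = 169/64 ; √disc = 13/8
  v_R = (−(13/12) + 13/8) / (2·(5/12)) = 13/20 m/s
check:
stop time T_s = (13/20)/(6/5) = 0.5417 s
robot in T_r: 0.6500·0.2500 = 0.1625 m
robot covers 0.6500·0.5417 − ½·1.2000·0.5417² = 0.1760 m while stopping
human closes 1.0000·0.7917 = 0.7917 m
residual clearance needed = 0.0800+0.0500+0.0250 = 0.1550 m
sum ≈ 0.1625+0.1760+0.7917+0.1550 ≈ 1.2852 m = S ✓

v_R_max = 13/20 m/s = 0.6500 m/s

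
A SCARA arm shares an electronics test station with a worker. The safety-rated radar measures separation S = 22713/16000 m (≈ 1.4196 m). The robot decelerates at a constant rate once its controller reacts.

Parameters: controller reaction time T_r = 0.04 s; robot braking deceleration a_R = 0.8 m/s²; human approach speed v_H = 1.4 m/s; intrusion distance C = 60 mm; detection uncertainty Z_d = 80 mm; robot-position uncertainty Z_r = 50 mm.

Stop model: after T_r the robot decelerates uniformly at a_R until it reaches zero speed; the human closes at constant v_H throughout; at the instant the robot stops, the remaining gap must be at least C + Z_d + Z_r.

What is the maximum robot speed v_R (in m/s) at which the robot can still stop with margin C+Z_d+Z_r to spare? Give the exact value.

quadratic (5/8)·v² + (179/100)·v + (-18777/16000) = 0
  disc = (179/100)² − 4·(5/8)·(-18777/16000) = 982081/160000 ; √disc = 991/400
  v_R = (−(179/100) + 991/400) / (2·(5/8)) = 11/20 m/s
check:
stop time T_s = (11/20)/(4/5) = 0.6875 s
robot covers v_R·T_r = 0.5500·0.0400 = 0.0220 m before braking
braking distance = 0.5500²/(2·0.8000) = 0.1891 m
human closes 1.4000·0.7275 = 1.0185 m
residual clearance needed = 0.0600+0.0800+0.0500 = 0.1900 m
sum ≈ 0.0220+0.1891+1.0185+0.1900 ≈ 1.4196 m = S ✓

v_R_max = 11/20 m/s = 0.5500 m/s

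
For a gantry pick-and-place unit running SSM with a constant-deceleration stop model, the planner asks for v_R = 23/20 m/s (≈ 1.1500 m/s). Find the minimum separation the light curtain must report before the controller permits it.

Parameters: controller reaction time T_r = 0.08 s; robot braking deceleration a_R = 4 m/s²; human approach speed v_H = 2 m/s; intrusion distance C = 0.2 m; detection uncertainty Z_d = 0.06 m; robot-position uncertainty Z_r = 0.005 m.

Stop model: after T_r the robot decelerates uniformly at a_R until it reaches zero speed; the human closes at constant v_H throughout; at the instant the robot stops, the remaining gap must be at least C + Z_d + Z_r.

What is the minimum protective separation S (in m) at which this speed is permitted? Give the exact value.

S_min = 20117/16000 m = 1.2573 m

stop time T_s = (23/20)/4 = 0.2875 s
robot in T_r: 1.1500·0.0800 = 0.0920 m
braking distance = 1.1500²/(2·4.0000) = 0.1653 m
human closes 2.0000·0.3675 = 0.7350 m
C+Z_d+Z_r = 0.2000+0.0600+0.0050 = 0.2650 m
S_min ≈ 0.0920+0.1653+0.7350+0.2650  ⇒  S_min = 20117/16000 m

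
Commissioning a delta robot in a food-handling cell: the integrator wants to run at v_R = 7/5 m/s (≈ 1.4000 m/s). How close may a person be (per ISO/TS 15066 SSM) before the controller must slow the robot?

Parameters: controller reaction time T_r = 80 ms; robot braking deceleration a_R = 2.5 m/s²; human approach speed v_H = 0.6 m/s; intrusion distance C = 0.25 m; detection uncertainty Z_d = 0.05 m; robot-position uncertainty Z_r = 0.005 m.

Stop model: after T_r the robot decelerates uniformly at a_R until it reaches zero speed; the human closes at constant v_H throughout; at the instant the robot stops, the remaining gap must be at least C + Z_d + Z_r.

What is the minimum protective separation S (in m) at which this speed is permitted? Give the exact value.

S_min = 1193/1000 m = 1.1930 m

braking lasts T_s = (7/5)/(5/2) = 0.5600 s
reaction-phase robot travel = 1.4000·0.0800 = 0.1120 m
robot under decel: 1.4000²/(2·2.5000) = 0.3920 m
person approaches 0.6000·(0.0800+0.5600) = 0.3840 m
residual clearance needed = 0.2500+0.0500+0.0050 = 0.3050 m
S_min ≈ 0.1120+0.3920+0.3840+0.3050  ⇒  S_min = 1193/1000 m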